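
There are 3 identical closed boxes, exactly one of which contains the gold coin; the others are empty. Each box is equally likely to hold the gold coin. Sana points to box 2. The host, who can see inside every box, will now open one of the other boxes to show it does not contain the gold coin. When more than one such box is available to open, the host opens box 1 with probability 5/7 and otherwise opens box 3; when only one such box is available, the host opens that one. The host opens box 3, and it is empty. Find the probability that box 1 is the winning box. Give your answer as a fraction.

Consider each possible location of the gold coin in turn.
If it is in box 1 (prior 1/3): only box 3 is available, probability 1; weight (1/3)·1 = 1/3.
If it is in box 2 (prior 1/3): box 1 is available but not opened, probability 2/7; weight (1/3)·(2/7) = 2/21.
If it is in box 3 (prior 1/3): the host opened box 3, so this case is ruled out; weight (1/3)·0 = 0.
The weights sum to 3/7.
So P(the gold coin in box 1 | the host opened box 3) = (1/3) / (3/7) = 7/9.

7/9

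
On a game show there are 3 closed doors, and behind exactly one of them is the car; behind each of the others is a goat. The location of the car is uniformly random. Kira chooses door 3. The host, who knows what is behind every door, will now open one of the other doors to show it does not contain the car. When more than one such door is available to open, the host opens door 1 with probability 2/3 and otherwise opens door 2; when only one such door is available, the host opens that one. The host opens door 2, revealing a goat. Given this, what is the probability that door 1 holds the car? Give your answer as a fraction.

Condition on the true location of the car.
If it is behind door 1 (prior 1/3): only door 2 is available, probability 1; weight (1/3)·1 = 1/3.
If it is behind door 2 (prior 1/3): the host opened door 2, so this case is ruled out; weight (1/3)·0 = 0.
If it is behind door 3 (prior 1/3): door 1 is available but not opened, probability 1/3; weight (1/3)·(1/3) = 1/9.
The weights sum to 4/9.
So P(the car behind door 1 | the host opened door 2) = (1/3) / (4/9) = 3/4.

3/4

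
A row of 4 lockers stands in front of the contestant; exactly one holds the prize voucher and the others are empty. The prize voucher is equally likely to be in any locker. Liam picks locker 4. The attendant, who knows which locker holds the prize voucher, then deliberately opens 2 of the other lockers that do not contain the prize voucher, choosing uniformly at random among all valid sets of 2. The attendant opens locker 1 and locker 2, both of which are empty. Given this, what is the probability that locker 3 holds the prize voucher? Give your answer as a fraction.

Consider each possible location of the prize voucher in turn.
If it is in either of lockers 1 and 2 (prior 1/4 each): that locker was opened and seen not to hold the prize — ruled out; weight (1/4)·0 = 0 each.
If it is in locker 3 (prior 1/4): the attendant has no choice, probability 1; weight (1/4)·1 = 1/4.
If it is in locker 4 (prior 1/4): the attendant has 3 equally likely choices, so probability 1/3; weight (1/4)·(1/3) = 1/12.
The weights sum to 1/3.
So P(the prize voucher in locker 3 | the attendant opened locker 1 and locker 2) = (1/4) / (1/3) = 3/4.

3/4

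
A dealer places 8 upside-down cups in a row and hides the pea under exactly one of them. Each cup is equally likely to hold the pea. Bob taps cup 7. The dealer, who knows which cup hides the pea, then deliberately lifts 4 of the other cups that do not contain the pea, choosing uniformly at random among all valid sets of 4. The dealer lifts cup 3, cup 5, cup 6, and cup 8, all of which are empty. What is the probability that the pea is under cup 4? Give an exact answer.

Apply Bayes' rule, conditioning on where the pea actually is.
If it is under any of cups 1, 2, and 4 (prior 1/8 each): the dealer has 15 equally likely choices, so probability 1/15; weight (1/8)·(1/15) = 1/120 each.
If it is under any of cups 3, 5, 6, and 8 (prior 1/8 each): that cup was opened and seen not to hold the prize — ruled out; weight (1/8)·0 = 0 each.
If it is under cup 7 (prior 1/8): the dealer has 35 equally likely choices, so probability 1/35; weight (1/8)·(1/35) = 1/280.
The weights sum to 1/35.
So P(the pea under cup 4 | the dealer opened cup 3, cup 5, cup 6, and cup 8) = (1/120) / (1/35) = 7/24.

7/24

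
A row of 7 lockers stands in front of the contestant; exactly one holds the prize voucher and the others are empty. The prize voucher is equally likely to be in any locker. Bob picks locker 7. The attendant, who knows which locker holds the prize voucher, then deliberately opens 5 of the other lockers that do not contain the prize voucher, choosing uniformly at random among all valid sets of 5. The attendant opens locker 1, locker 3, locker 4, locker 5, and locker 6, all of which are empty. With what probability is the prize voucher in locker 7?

Consider each possible location of the prize voucher in turn.
If it is in any of lockers 1, 3, 4, 5, and 6 (prior 1/7 each): that locker was opened and seen not to hold the prize — ruled out; weight (1/7)·0 = 0 each.
If it is in locker 2 (prior 1/7): the attendant has no choice, probability 1; weight (1/7)·1 = 1/7.
If it is in locker 7 (prior 1/7): the attendant has 6 equally likely choices, so probability 1/6; weight (1/7)·(1/6) = 1/42.
The weights sum to 1/6.
So P(the prize voucher in locker 7 | the attendant opened locker 1, locker 3, locker 4, locker 5, and locker 6) = (1/42) / (1/6) = 1/7.

1/7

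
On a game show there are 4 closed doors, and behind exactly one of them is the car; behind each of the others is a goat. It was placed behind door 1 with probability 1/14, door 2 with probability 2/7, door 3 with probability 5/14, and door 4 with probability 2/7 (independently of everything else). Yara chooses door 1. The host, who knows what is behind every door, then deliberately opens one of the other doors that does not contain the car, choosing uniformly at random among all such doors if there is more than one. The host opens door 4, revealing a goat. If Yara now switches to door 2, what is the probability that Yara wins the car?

12/29

Apply Bayes' rule, conditioning on where the car actually is.
If it is behind door 1 (prior 1/14): the host has 3 equally likely choices, so probability 1/3; weight (1/14)·(1/3) = 1/42.
If it is behind door 2 (prior 2/7): the host has 2 equally likely choices, so probability 1/2; weight (2/7)·(1/2) = 1/7.
If it is behind door 3 (prior 5/14): the host has 2 equally likely choices, so probability 1/2; weight (5/14)·(1/2) = 5/28.
If it is behind door 4 (prior 2/7): the host opened door 4, so this case is ruled out; weight (2/7)·0 = 0.
The weights sum to 29/84.
So P(the car behind door 2 | the host opened door 4) = (1/7) / (29/84) = 12/29.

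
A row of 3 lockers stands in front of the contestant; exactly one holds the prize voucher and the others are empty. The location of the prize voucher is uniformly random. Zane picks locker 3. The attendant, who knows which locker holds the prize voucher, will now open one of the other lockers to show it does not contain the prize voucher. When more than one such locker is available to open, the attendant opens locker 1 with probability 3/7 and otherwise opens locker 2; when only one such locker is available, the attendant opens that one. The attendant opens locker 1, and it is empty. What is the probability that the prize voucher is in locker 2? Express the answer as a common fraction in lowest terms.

Consider each possible location of the prize voucher in turn.
If it is in locker 1 (prior 1/3): the attendant opened locker 1, so this case is ruled out; weight (1/3)·0 = 0.
If it is in locker 2 (prior 1/3): only locker 1 is available, probability 1; weight (1/3)·1 = 1/3.
If it is in locker 3 (prior 1/3): locker 1 is available, opened with probability 3/7; weight (1/3)·(3/7) = 1/7.
The weights sum to 10/21.
So P(the prize voucher in locker 2 | the attendant opened locker 1) = (1/3) / (10/21) = 7/10.

7/10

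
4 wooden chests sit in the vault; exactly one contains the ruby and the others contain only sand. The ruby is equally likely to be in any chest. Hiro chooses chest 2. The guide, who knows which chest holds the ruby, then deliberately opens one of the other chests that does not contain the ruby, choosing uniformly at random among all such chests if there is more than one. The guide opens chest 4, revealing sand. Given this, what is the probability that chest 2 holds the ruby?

1/4

Condition on the true location of the ruby.
If it is in either of chests 1 and 3 (prior 1/4 each): the guide has 2 equally likely choices, so probability 1/2; weight (1/4)·(1/2) = 1/8 each.
If it is in chest 2 (prior 1/4): the guide has 3 equally likely choices, so probability 1/3; weight (1/4)·(1/3) = 1/12.
If it is in chest 4 (prior 1/4): the guide opened chest 4, so this case is ruled out; weight (1/4)·0 = 0.
The weights sum to 1/3.
So P(the ruby in chest 2 | the guide opened chest 4) = (1/12) / (1/3) = 1/4.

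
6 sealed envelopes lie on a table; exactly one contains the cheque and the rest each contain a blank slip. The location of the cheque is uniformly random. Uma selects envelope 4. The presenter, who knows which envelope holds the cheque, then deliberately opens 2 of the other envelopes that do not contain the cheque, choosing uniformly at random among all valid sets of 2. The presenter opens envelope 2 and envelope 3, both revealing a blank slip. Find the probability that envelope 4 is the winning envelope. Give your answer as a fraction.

Consider each possible location of the cheque in turn.
If it is in any of envelopes 1, 5, and 6 (prior 1/6 each): the presenter has 6 equally likely choices, so probability 1/6; weight (1/6)·(1/6) = 1/36 each.
If it is in either of envelopes 2 and 3 (prior 1/6 each): that envelope was opened and seen not to hold the prize — ruled out; weight (1/6)·0 = 0 each.
If it is in envelope 4 (prior 1/6): the presenter has 10 equally likely choices, so probability 1/10; weight (1/6)·(1/10) = 1/60.
The weights sum to 1/10.
So P(the cheque in envelope 4 | the presenter opened envelope 2 and envelope 3) = (1/60) / (1/10) = 1/6.

1/6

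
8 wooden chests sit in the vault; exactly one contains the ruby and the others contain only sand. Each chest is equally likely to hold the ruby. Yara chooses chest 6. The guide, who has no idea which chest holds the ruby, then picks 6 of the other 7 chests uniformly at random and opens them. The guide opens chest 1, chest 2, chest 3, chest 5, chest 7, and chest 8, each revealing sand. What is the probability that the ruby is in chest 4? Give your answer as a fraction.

Condition on the true location of the ruby.
If it is in any of chests 1, 2, 3, 5, 7, and 8 (prior 1/8 each): that chest was opened and seen not to hold the prize — ruled out; weight (1/8)·0 = 0 each.
If it is in either of chests 4 and 6 (prior 1/8 each): the guide picks exactly this set with probability 1/7 regardless, and none is the prize; weight (1/8)·(1/7) = 1/56 each.
The weights sum to 1/28.
So P(the ruby in chest 4 | the guide opened chest 1, chest 2, chest 3, chest 5, chest 7, and chest 8) = (1/56) / (1/28) = 1/2.

1/2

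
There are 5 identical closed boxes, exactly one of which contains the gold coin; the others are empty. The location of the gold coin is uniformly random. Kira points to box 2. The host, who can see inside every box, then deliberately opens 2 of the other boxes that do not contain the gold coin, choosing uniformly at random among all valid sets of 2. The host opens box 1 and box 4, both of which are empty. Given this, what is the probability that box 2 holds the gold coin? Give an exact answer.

Condition on the true location of the gold coin.
If it is in either of boxes 1 and 4 (prior 1/5 each): that box was opened and seen not to hold the prize — ruled out; weight (1/5)·0 = 0 each.
If it is in box 2 (prior 1/5): the host has 6 equally likely choices, so probability 1/6; weight (1/5)·(1/6) = 1/30.
If it is in either of boxes 3 and 5 (prior 1/5 each): the host has 3 equally likely choices, so probability 1/3; weight (1/5)·(1/3) = 1/15 each.
The weights sum to 1/6.
So P(the gold coin in box 2 | the host opened box 1 and box 4) = (1/30) / (1/6) = 1/5.

1/5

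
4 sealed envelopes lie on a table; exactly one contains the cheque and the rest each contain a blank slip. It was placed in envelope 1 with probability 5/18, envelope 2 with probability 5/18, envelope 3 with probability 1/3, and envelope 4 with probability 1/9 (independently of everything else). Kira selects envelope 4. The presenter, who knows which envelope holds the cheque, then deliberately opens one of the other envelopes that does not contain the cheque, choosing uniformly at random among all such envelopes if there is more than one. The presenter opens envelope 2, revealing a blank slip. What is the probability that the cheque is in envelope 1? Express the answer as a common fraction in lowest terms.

15/37

Apply Bayes' rule, conditioning on where the cheque actually is.
If it is in envelope 1 (prior 5/18): the presenter has 2 equally likely choices, so probability 1/2; weight (5/18)·(1/2) = 5/36.
If it is in envelope 2 (prior 5/18): the presenter opened envelope 2, so this case is ruled out; weight (5/18)·0 = 0.
If it is in envelope 3 (prior 1/3): the presenter has 2 equally likely choices, so probability 1/2; weight (1/3)·(1/2) = 1/6.
If it is in envelope 4 (prior 1/9): the presenter has 3 equally likely choices, so probability 1/3; weight (1/9)·(1/3) = 1/27.
The weights sum to 37/108.
So P(the cheque in envelope 1 | the presenter opened envelope 2) = (5/36) / (37/108) = 15/37.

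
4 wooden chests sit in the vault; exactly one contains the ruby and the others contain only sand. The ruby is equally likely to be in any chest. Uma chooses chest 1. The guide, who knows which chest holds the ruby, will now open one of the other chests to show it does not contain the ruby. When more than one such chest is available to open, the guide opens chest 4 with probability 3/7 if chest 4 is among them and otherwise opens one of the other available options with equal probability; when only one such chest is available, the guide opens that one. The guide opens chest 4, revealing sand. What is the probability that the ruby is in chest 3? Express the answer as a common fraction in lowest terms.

1/3

Apply Bayes' rule, conditioning on where the ruby actually is.
If it is in any of chests 1, 2, and 3 (prior 1/4 each): chest 4 is available, opened with probability 3/7; weight (1/4)·(3/7) = 3/28 each.
If it is in chest 4 (prior 1/4): the guide opened chest 4, so this case is ruled out; weight (1/4)·0 = 0.
The weights sum to 9/28.
So P(the ruby in chest 3 | the guide opened chest 4) = (3/28) / (9/28) = 1/3.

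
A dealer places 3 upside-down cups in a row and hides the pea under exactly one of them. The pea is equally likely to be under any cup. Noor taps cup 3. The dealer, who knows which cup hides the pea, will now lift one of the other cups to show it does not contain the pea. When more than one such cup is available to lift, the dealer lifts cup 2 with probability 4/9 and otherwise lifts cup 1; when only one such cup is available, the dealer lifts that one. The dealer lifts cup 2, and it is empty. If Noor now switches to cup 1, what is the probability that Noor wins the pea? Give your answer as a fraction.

Consider each possible location of the pea in turn.
If it is under cup 1 (prior 1/3): only cup 2 is available, probability 1; weight (1/3)·1 = 1/3.
If it is under cup 2 (prior 1/3): the dealer opened cup 2, so this case is ruled out; weight (1/3)·0 = 0.
If it is under cup 3 (prior 1/3): cup 2 is available, opened with probability 4/9; weight (1/3)·(4/9) = 4/27.
The weights sum to 13/27.
So P(the pea under cup 1 | the dealer opened cup 2) = (1/3) / (13/27) = 9/13.

9/13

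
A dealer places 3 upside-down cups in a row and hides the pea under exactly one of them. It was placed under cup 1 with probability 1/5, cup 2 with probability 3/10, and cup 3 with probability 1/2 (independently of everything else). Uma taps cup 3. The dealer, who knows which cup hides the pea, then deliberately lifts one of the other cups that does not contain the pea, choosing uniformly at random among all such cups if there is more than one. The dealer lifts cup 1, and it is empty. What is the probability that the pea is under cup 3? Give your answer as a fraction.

5/11

Condition on the true location of the pea.
If it is under cup 1 (prior 1/5): the dealer opened cup 1, so this case is ruled out; weight (1/5)·0 = 0.
If it is under cup 2 (prior 3/10): the dealer has no choice, probability 1; weight (3/10)·1 = 3/10.
If it is under cup 3 (prior 1/2): the dealer has 2 equally likely choices, so probability 1/2; weight (1/2)·(1/2) = 1/4.
The weights sum to 11/20.
So P(the pea under cup 3 | the dealer opened cup 1) = (1/4) / (11/20) = 5/11.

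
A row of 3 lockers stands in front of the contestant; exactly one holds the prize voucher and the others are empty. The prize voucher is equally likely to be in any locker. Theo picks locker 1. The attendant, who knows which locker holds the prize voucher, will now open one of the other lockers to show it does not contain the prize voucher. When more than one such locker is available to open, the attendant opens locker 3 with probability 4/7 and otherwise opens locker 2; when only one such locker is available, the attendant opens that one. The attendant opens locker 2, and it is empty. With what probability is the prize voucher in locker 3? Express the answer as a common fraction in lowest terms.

Apply Bayes' rule, conditioning on where the prize voucher actually is.
If it is in locker 1 (prior 1/3): locker 3 is available but not opened, probability 3/7; weight (1/3)·(3/7) = 1/7.
If it is in locker 2 (prior 1/3): the attendant opened locker 2, so this case is ruled out; weight (1/3)·0 = 0.
If it is in locker 3 (prior 1/3): only locker 2 is available, probability 1; weight (1/3)·1 = 1/3.
The weights sum to 10/21.
So P(the prize voucher in locker 3 | the attendant opened locker 2) = (1/3) / (10/21) = 7/10.

7/10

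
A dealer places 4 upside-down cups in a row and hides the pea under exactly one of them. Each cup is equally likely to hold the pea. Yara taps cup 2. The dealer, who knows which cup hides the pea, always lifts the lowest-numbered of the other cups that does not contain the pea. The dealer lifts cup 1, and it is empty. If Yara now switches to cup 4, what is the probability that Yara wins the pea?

1/3

Condition on the true location of the pea.
If it is under cup 1 (prior 1/4): the dealer opened cup 1, so this case is ruled out; weight (1/4)·0 = 0.
If it is under any of cups 2, 3, and 4 (prior 1/4 each): cup 1 is the lowest-numbered option available, probability 1; weight (1/4)·1 = 1/4 each.
The weights sum to 3/4.
So P(the pea under cup 4 | the dealer opened cup 1) = (1/4) / (3/4) = 1/3.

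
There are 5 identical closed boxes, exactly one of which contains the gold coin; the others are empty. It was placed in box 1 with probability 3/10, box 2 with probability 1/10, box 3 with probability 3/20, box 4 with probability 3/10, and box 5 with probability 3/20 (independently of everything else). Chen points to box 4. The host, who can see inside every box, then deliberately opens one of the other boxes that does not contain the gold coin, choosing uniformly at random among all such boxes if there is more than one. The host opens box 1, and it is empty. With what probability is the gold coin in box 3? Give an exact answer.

Apply Bayes' rule, conditioning on where the gold coin actually is.
If it is in box 1 (prior 3/10): the host opened box 1, so this case is ruled out; weight (3/10)·0 = 0.
If it is in box 2 (prior 1/10): the host has 3 equally likely choices, so probability 1/3; weight (1/10)·(1/3) = 1/30.
If it is in either of boxes 3 and 5 (prior 3/20 each): the host has 3 equally likely choices, so probability 1/3; weight (3/20)·(1/3) = 1/20 each.
If it is in box 4 (prior 3/10): the host has 4 equally likely choices, so probability 1/4; weight (3/10)·(1/4) = 3/40.
The weights sum to 5/24.
So P(the gold coin in box 3 | the host opened box 1) = (1/20) / (5/24) = 6/25.

6/25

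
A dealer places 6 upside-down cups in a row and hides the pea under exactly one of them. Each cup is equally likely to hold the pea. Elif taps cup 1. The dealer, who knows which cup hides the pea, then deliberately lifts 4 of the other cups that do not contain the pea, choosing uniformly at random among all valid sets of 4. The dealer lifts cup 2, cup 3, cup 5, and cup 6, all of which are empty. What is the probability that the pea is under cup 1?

1/6

Condition on the true location of the pea.
If it is under cup 1 (prior 1/6): the dealer has 5 equally likely choices, so probability 1/5; weight (1/6)·(1/5) = 1/30.
If it is under any of cups 2, 3, 5, and 6 (prior 1/6 each): that cup was opened and seen not to hold the prize — ruled out; weight (1/6)·0 = 0 each.
If it is under cup 4 (prior 1/6): the dealer has no choice, probability 1; weight (1/6)·1 = 1/6.
The weights sum to 1/5.
So P(the pea under cup 1 | the dealer opened cup 2, cup 3, cup 5, and cup 6) = (1/30) / (1/5) = 1/6.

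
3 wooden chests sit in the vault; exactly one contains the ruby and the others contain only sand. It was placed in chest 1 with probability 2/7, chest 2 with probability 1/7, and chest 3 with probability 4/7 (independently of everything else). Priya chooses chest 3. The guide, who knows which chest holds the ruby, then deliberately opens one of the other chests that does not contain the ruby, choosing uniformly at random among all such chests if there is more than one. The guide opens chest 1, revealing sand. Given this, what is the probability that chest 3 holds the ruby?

Apply Bayes' rule, conditioning on where the ruby actually is.
If it is in chest 1 (prior 2/7): the guide opened chest 1, so this case is ruled out; weight (2/7)·0 = 0.
If it is in chest 2 (prior 1/7): the guide has no choice, probability 1; weight (1/7)·1 = 1/7.
If it is in chest 3 (prior 4/7): the guide has 2 equally likely choices, so probability 1/2; weight (4/7)·(1/2) = 2/7.
The weights sum to 3/7.
So P(the ruby in chest 3 | the guide opened chest 1) = (2/7) / (3/7) = 2/3.

2/3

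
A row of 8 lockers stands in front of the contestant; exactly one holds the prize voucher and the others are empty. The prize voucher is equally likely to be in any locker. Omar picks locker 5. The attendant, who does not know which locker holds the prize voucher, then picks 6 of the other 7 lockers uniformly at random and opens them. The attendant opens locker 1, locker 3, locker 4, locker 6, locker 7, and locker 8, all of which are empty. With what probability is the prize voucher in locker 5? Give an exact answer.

Apply Bayes' rule, conditioning on where the prize voucher actually is.
If it is in any of lockers 1, 3, 4, 6, 7, and 8 (prior 1/8 each): that locker was opened and seen not to hold the prize — ruled out; weight (1/8)·0 = 0 each.
If it is in either of lockers 2 and 5 (prior 1/8 each): the attendant picks exactly this set with probability 1/7 regardless, and none is the prize; weight (1/8)·(1/7) = 1/56 each.
The weights sum to 1/28.
So P(the prize voucher in locker 5 | the attendant opened locker 1, locker 3, locker 4, locker 6, locker 7, and locker 8) = (1/56) / (1/28) = 1/2.

1/2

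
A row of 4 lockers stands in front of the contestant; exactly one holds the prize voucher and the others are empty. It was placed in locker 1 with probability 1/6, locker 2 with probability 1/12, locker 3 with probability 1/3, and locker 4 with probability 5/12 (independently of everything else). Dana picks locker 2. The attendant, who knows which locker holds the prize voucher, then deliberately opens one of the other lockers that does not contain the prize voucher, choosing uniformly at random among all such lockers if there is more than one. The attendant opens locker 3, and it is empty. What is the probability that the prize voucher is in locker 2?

Consider each possible location of the prize voucher in turn.
If it is in locker 1 (prior 1/6): the attendant has 2 equally likely choices, so probability 1/2; weight (1/6)·(1/2) = 1/12.
If it is in locker 2 (prior 1/12): the attendant has 3 equally likely choices, so probability 1/3; weight (1/12)·(1/3) = 1/36.
If it is in locker 3 (prior 1/3): the attendant opened locker 3, so this case is ruled out; weight (1/3)·0 = 0.
If it is in locker 4 (prior 5/12): the attendant has 2 equally likely choices, so probability 1/2; weight (5/12)·(1/2) = 5/24.
The weights sum to 23/72.
So P(the prize voucher in locker 2 | the attendant opened locker 3) = (1/36) / (23/72) = 2/23.

2/23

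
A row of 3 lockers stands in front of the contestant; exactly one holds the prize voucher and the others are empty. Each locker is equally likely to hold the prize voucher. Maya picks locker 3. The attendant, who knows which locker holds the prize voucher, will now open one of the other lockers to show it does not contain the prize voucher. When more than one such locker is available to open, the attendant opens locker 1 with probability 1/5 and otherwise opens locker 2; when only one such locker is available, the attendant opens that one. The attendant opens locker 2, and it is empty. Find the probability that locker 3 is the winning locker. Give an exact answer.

4/9

Apply Bayes' rule, conditioning on where the prize voucher actually is.
If it is in locker 1 (prior 1/3): only locker 2 is available, probability 1; weight (1/3)·1 = 1/3.
If it is in locker 2 (prior 1/3): the attendant opened locker 2, so this case is ruled out; weight (1/3)·0 = 0.
If it is in locker 3 (prior 1/3): locker 1 is available but not opened, probability 4/5; weight (1/3)·(4/5) = 4/15.
The weights sum to 3/5.
So P(the prize voucher in locker 3 | the attendant opened locker 2) = (4/15) / (3/5) = 4/9.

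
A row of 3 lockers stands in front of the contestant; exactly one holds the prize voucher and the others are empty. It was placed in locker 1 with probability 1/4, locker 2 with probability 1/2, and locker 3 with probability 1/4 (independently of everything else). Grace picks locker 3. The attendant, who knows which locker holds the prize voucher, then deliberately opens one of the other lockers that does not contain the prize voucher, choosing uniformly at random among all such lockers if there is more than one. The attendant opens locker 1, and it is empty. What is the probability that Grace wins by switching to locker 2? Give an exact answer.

Condition on the true location of the prize voucher.
If it is in locker 1 (prior 1/4): the attendant opened locker 1, so this case is ruled out; weight (1/4)·0 = 0.
If it is in locker 2 (prior 1/2): the attendant has no choice, probability 1; weight (1/2)·1 = 1/2.
If it is in locker 3 (prior 1/4): the attendant has 2 equally likely choices, so probability 1/2; weight (1/4)·(1/2) = 1/8.
The weights sum to 5/8.
So P(the prize voucher in locker 2 | the attendant opened locker 1) = (1/2) / (5/8) = 4/5.

4/5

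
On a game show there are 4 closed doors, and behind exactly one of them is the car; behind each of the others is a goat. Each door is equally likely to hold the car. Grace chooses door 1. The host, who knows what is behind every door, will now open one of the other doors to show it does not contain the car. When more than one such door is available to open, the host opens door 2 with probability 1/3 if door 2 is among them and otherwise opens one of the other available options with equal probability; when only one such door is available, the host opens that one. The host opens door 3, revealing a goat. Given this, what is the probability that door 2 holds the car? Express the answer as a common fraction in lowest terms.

1/3

Apply Bayes' rule, conditioning on where the car actually is.
If it is behind door 1 (prior 1/4): door 2 is available but not opened; door 3 gets probability (1 − 1/3)/2 = 1/3; weight (1/4)·(1/3) = 1/12.
If it is behind door 2 (prior 1/4): door 2 holds the prize so is unavailable; the host chooses uniformly among the 2 others, probability 1/2; weight (1/4)·(1/2) = 1/8.
If it is behind door 3 (prior 1/4): the host opened door 3, so this case is ruled out; weight (1/4)·0 = 0.
If it is behind door 4 (prior 1/4): door 2 is available but not opened, probability 2/3; weight (1/4)·(2/3) = 1/6.
The weights sum to 3/8.
So P(the car behind door 2 | the host opened door 3) = (1/8) / (3/8) = 1/3.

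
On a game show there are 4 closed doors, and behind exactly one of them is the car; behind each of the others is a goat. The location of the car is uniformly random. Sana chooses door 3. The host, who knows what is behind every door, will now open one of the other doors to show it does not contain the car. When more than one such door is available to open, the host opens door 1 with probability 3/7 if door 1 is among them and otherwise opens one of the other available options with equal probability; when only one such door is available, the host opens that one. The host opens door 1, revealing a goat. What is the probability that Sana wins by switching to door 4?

1/3

Consider each possible location of the car in turn.
If it is behind door 1 (prior 1/4): the host opened door 1, so this case is ruled out; weight (1/4)·0 = 0.
If it is behind any of doors 2, 3, and 4 (prior 1/4 each): door 1 is available, opened with probability 3/7; weight (1/4)·(3/7) = 3/28 each.
The weights sum to 9/28.
So P(the car behind door 4 | the host opened door 1) = (3/28) / (9/28) = 1/3.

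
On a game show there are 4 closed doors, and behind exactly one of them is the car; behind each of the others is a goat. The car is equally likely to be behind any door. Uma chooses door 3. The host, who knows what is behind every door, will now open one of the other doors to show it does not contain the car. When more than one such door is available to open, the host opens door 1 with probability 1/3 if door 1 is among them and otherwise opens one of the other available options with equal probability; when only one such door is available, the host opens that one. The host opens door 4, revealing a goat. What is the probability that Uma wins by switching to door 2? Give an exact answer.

Condition on the true location of the car.
If it is behind door 1 (prior 1/4): door 1 holds the prize so is unavailable; the host chooses uniformly among the 2 others, probability 1/2; weight (1/4)·(1/2) = 1/8.
If it is behind door 2 (prior 1/4): door 1 is available but not opened, probability 2/3; weight (1/4)·(2/3) = 1/6.
If it is behind door 3 (prior 1/4): door 1 is available but not opened; door 4 gets probability (1 − 1/3)/2 = 1/3; weight (1/4)·(1/3) = 1/12.
If it is behind door 4 (prior 1/4): the host opened door 4, so this case is ruled out; weight (1/4)·0 = 0.
The weights sum to 3/8.
So P(the car behind door 2 | the host opened door 4) = (1/6) / (3/8) = 4/9.

4/9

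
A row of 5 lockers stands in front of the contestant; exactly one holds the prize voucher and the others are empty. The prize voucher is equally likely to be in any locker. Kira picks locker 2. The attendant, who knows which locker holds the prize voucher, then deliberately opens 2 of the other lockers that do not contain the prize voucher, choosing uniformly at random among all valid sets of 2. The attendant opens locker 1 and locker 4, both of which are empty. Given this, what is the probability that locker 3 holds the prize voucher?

2/5

Consider each possible location of the prize voucher in turn.
If it is in either of lockers 1 and 4 (prior 1/5 each): that locker was opened and seen not to hold the prize — ruled out; weight (1/5)·0 = 0 each.
If it is in locker 2 (prior 1/5): the attendant has 6 equally likely choices, so probability 1/6; weight (1/5)·(1/6) = 1/30.
If it is in either of lockers 3 and 5 (prior 1/5 each): the attendant has 3 equally likely choices, so probability 1/3; weight (1/5)·(1/3) = 1/15 each.
The weights sum to 1/6.
So P(the prize voucher in locker 3 | the attendant opened locker 1 and locker 4) = (1/15) / (1/6) = 2/5.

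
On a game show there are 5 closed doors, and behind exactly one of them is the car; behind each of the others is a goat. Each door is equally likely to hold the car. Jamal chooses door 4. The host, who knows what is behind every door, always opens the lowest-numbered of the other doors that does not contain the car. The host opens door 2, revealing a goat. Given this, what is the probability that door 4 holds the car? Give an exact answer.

0

Condition on the true location of the car.
If it is behind door 1 (prior 1/5): door 2 is the lowest-numbered option available, probability 1; weight (1/5)·1 = 1/5.
If it is behind door 2 (prior 1/5): the host opened door 2, so this case is ruled out; weight (1/5)·0 = 0.
If it is behind any of doors 3, 4, and 5 (prior 1/5 each): the host would have opened door 1 instead, probability 0; weight (1/5)·0 = 0 each.
The weights sum to 1/5.
So P(the car behind door 4 | the host opened door 2) = 0 / (1/5) = 0.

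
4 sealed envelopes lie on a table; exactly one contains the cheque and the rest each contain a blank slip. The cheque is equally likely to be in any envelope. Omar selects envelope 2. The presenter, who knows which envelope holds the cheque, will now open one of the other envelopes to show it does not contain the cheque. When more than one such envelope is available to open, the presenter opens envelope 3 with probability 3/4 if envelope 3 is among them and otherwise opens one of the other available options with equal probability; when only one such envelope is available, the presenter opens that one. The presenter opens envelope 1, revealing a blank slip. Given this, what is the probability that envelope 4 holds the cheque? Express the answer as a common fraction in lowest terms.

2/7

Consider each possible location of the cheque in turn.
If it is in envelope 1 (prior 1/4): the presenter opened envelope 1, so this case is ruled out; weight (1/4)·0 = 0.
If it is in envelope 2 (prior 1/4): envelope 3 is available but not opened; envelope 1 gets probability (1 − 3/4)/2 = 1/8; weight (1/4)·(1/8) = 1/32.
If it is in envelope 3 (prior 1/4): envelope 3 holds the prize so is unavailable; the presenter chooses uniformly among the 2 others, probability 1/2; weight (1/4)·(1/2) = 1/8.
If it is in envelope 4 (prior 1/4): envelope 3 is available but not opened, probability 1/4; weight (1/4)·(1/4) = 1/16.
The weights sum to 7/32.
So P(the cheque in envelope 4 | the presenter opened envelope 1) = (1/16) / (7/32) = 2/7.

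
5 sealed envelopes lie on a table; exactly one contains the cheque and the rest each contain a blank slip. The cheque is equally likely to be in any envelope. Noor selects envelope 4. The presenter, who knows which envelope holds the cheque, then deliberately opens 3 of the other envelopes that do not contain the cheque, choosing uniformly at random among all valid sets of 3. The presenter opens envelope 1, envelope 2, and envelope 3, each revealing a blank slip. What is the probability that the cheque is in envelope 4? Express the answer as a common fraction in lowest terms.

Condition on the true location of the cheque.
If it is in any of envelopes 1, 2, and 3 (prior 1/5 each): that envelope was opened and seen not to hold the prize — ruled out; weight (1/5)·0 = 0 each.
If it is in envelope 4 (prior 1/5): the presenter has 4 equally likely choices, so probability 1/4; weight (1/5)·(1/4) = 1/20.
If it is in envelope 5 (prior 1/5): the presenter has no choice, probability 1; weight (1/5)·1 = 1/5.
The weights sum to 1/4.
So P(the cheque in envelope 4 | the presenter opened envelope 1, envelope 2, and envelope 3) = (1/20) / (1/4) = 1/5.

1/5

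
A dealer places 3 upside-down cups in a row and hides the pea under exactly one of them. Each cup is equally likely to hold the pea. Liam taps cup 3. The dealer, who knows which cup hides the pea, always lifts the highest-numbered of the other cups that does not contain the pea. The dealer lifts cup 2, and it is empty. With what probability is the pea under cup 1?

Condition on the true location of the pea.
If it is under either of cups 1 and 3 (prior 1/3 each): cup 2 is the highest-numbered option available, probability 1; weight (1/3)·1 = 1/3 each.
If it is under cup 2 (prior 1/3): the dealer opened cup 2, so this case is ruled out; weight (1/3)·0 = 0.
The weights sum to 2/3.
So P(the pea under cup 1 | the dealer opened cup 2) = (1/3) / (2/3) = 1/2.

1/2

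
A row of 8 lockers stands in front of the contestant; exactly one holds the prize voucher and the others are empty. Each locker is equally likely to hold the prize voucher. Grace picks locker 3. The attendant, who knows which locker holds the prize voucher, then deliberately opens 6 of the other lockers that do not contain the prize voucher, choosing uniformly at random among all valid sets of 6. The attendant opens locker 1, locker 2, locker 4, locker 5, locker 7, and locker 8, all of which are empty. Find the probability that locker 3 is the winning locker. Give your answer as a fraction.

1/8

Consider each possible location of the prize voucher in turn.
If it is in any of lockers 1, 2, 4, 5, 7, and 8 (prior 1/8 each): that locker was opened and seen not to hold the prize — ruled out; weight (1/8)·0 = 0 each.
If it is in locker 3 (prior 1/8): the attendant has 7 equally likely choices, so probability 1/7; weight (1/8)·(1/7) = 1/56.
If it is in locker 6 (prior 1/8): the attendant has no choice, probability 1; weight (1/8)·1 = 1/8.
The weights sum to 1/7.
So P(the prize voucher in locker 3 | the attendant opened locker 1, locker 2, locker 4, locker 5, locker 7, and locker 8) = (1/56) / (1/7) = 1/8.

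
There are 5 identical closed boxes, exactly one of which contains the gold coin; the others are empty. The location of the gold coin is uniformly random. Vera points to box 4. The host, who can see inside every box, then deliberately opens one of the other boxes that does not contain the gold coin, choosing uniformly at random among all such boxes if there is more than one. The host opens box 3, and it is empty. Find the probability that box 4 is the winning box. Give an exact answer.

Condition on the true location of the gold coin.
If it is in any of boxes 1, 2, and 5 (prior 1/5 each): the host has 3 equally likely choices, so probability 1/3; weight (1/5)·(1/3) = 1/15 each.
If it is in box 3 (prior 1/5): the host opened box 3, so this case is ruled out; weight (1/5)·0 = 0.
If it is in box 4 (prior 1/5): the host has 4 equally likely choices, so probability 1/4; weight (1/5)·(1/4) = 1/20.
The weights sum to 1/4.
So P(the gold coin in box 4 | the host opened box 3) = (1/20) / (1/4) = 1/5.

1/5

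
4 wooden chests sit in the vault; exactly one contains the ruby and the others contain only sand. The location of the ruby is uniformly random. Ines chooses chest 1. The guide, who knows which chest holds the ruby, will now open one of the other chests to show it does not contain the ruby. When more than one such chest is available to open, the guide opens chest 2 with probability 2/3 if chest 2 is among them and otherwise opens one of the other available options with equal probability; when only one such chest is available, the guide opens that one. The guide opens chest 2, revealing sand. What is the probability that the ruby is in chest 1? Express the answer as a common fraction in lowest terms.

Condition on the true location of the ruby.
If it is in any of chests 1, 3, and 4 (prior 1/4 each): chest 2 is available, opened with probability 2/3; weight (1/4)·(2/3) = 1/6 each.
If it is in chest 2 (prior 1/4): the guide opened chest 2, so this case is ruled out; weight (1/4)·0 = 0.
The weights sum to 1/2.
So P(the ruby in chest 1 | the guide opened chest 2) = (1/6) / (1/2) = 1/3.

1/3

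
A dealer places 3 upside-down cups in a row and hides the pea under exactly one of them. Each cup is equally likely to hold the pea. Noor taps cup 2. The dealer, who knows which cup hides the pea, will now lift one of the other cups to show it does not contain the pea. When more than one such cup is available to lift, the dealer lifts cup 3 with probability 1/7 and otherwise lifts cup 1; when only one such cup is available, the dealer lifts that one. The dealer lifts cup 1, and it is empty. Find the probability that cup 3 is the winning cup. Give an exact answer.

Apply Bayes' rule, conditioning on where the pea actually is.
If it is under cup 1 (prior 1/3): the dealer opened cup 1, so this case is ruled out; weight (1/3)·0 = 0.
If it is under cup 2 (prior 1/3): cup 3 is available but not opened, probability 6/7; weight (1/3)·(6/7) = 2/7.
If it is under cup 3 (prior 1/3): only cup 1 is available, probability 1; weight (1/3)·1 = 1/3.
The weights sum to 13/21.
So P(the pea under cup 3 | the dealer opened cup 1) = (1/3) / (13/21) = 7/13.

7/13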